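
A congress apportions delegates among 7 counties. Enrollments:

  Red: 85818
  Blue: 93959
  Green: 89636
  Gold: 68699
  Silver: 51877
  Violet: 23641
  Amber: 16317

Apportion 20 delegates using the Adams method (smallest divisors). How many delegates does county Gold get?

3

Standard divisor 429947/20 ≈ 21497.35; standard quotas: Red 3.992, Blue 4.371, Green 4.170, Gold 3.196, Silver 2.413, Violet 1.100, Amber 0.759.
Rounding up gives 4, 5, 5, 4, 3, 2, 1 = 24 seats, so the divisor must be adjusted.
With modified divisor 24800: modified quotas Red 3.460, Blue 3.789, Green 3.614, Gold 2.770, Silver 2.092, Violet 0.953, Amber 0.658.
Rounding up: Red 4, Blue 4, Green 4, Gold 3, Silver 3, Violet 1, Amber 1 (total 20).
Gold receives 3.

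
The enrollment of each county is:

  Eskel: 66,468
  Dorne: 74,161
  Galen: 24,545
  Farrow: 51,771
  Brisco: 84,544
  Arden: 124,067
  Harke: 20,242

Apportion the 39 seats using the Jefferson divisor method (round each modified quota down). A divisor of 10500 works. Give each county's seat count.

With modified divisor 10500: modified quotas Eskel 6.330, Dorne 7.063, Galen 2.338, Farrow 4.931, Brisco 8.052, Arden 11.816, Harke 1.928.
Rounding down: Eskel 6, Dorne 7, Galen 2, Farrow 4, Brisco 8, Arden 11, Harke 1 (total 39).

Eskel: 6; Dorne: 7; Galen: 2; Farrow: 4; Brisco: 8; Arden: 11; Harke: 1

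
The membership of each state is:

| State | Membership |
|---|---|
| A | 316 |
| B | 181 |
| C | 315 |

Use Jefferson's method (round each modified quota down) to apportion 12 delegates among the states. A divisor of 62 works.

A=5, B=2, C=5

With modified divisor 62: modified quotas A 5.097, B 2.919, C 5.081.
Rounding down: A 5, B 2, C 5 (total 12).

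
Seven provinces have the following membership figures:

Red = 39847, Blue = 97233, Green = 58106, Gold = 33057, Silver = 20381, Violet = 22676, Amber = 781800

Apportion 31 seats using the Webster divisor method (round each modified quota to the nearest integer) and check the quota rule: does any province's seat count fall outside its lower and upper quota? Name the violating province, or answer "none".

Standard quotas: Red 1.173, Blue 2.862, Green 1.710, Gold 0.973, Silver 0.600, Violet 0.668, Amber 23.014.
Webster allocation: Red 1, Blue 3, Green 2, Gold 1, Silver 1, Violet 1, Amber 22.
Amber has quota 23.014 (lower 23, upper 24) but receives 22 — outside the quota interval.

Amber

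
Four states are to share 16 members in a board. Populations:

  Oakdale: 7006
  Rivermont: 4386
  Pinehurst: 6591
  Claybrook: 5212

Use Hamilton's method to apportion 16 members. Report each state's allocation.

Oakdale: 5, Rivermont: 3, Pinehurst: 4, Claybrook: 4

The standard divisor is 23195/16 ≈ 1449.688.
Standard quotas: Oakdale 4.8328, Rivermont 3.0255, Pinehurst 4.5465, Claybrook 3.5953.
Lower quotas: Oakdale 4, Rivermont 3, Pinehurst 4, Claybrook 3 (sum 14, leaving 2 seats).
Remainders in descending order: Oakdale 0.8328, Claybrook 0.5953, Pinehurst 0.5465, Rivermont 0.0255.
The surplus seats go to Oakdale, Claybrook.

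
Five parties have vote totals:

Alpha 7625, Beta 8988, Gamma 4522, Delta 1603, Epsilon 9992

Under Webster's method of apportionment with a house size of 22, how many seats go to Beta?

Standard divisor 32730/22 ≈ 1487.727; standard quotas: Alpha 5.125, Beta 6.041, Gamma 3.040, Delta 1.077, Epsilon 6.716.
Rounding to the nearest integer gives Alpha 5, Beta 6, Gamma 3, Delta 1, Epsilon 7 — total 22, matching the house size, so no adjustment is needed.
Beta receives 6.

6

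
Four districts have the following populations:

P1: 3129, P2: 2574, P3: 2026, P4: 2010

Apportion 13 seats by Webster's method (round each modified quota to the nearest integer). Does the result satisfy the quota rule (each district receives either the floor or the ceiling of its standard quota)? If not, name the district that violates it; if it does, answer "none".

none

Standard quotas: P1 4.177, P2 3.436, P3 2.704, P4 2.683.
Webster allocation: P1 4, P2 3, P3 3, P4 3.
Every allocation lies between the lower and upper quota.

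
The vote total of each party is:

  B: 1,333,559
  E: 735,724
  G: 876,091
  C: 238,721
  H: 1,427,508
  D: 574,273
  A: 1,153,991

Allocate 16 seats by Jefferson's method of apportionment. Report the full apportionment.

Standard divisor 6339867/16 ≈ 396241.688; standard quotas: B 3.366, E 1.857, G 2.211, C 0.602, H 3.603, D 1.449, A 2.912.
Rounding down gives 3, 1, 2, 0, 3, 1, 2 = 12 seats, so the divisor must be adjusted.
With modified divisor 312700: modified quotas B 4.265, E 2.353, G 2.802, C 0.763, H 4.565, D 1.836, A 3.690.
Rounding down: B 4, E 2, G 2, C 0, H 4, D 1, A 3 (total 16).

B: 4, E: 2, G: 2, C: 0, H: 4, D: 1, A: 3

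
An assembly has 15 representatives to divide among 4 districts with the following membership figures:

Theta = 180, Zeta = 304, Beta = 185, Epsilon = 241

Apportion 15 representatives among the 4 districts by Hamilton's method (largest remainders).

Total 910; standard divisor 910/15 ≈ 60.667.
Standard quotas: Theta 2.967, Zeta 5.011, Beta 3.049, Epsilon 3.973.
Lower quotas: Theta 2, Zeta 5, Beta 3, Epsilon 3 (sum 13, leaving 2 seats).
Remainders in descending order: Epsilon 0.973, Theta 0.967, Beta 0.049, Zeta 0.011.
Largest remainders: Epsilon, Theta receive the extra seats.

Theta 3, Zeta 5, Beta 3, Epsilon 4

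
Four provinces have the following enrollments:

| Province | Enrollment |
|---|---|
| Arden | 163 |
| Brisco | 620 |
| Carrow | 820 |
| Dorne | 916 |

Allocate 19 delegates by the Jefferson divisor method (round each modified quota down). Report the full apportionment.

Standard divisor 2519/19 ≈ 132.579; standard quotas: Arden 1.229, Brisco 4.676, Carrow 6.185, Dorne 6.909.
Rounding down gives 1, 4, 6, 6 = 17 seats, so the divisor must be adjusted.
With modified divisor 120: modified quotas Arden 1.358, Brisco 5.167, Carrow 6.833, Dorne 7.633.
Rounding down: Arden 1, Brisco 5, Carrow 6, Dorne 7 (total 19).

Arden 1, Brisco 5, Carrow 6, Dorne 7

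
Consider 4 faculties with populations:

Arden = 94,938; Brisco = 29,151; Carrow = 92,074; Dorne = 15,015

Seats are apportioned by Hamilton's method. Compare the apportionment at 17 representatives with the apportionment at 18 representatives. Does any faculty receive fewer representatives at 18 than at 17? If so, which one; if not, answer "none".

At 17 seats: Arden 7, Brisco 2, Carrow 7, Dorne 1.
At 18 seats: Arden 8, Brisco 2, Carrow 7, Dorne 1.
No faculty's allocation decreased.

none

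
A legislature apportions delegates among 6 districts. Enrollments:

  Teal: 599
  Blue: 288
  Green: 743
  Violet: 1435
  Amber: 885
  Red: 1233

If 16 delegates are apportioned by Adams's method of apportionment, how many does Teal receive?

2

Standard divisor 5183/16 ≈ 323.938; standard quotas: Teal 1.849, Blue 0.889, Green 2.294, Violet 4.430, Amber 2.732, Red 3.806.
Rounding up gives 2, 1, 3, 5, 3, 4 = 18 seats, so the divisor must be adjusted.
With modified divisor 400: modified quotas Teal 1.498, Blue 0.720, Green 1.857, Violet 3.587, Amber 2.212, Red 3.083.
Rounding up: Teal 2, Blue 1, Green 2, Violet 4, Amber 3, Red 4 (total 16).
Teal receives 2.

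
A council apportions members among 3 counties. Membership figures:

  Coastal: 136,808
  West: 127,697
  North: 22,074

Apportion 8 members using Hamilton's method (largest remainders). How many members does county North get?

1

Total 286579; standard divisor 286579/8 ≈ 35822.375.
Standard quotas: Coastal 3.8191, West 3.5647, North 0.6162.
Lower quotas: Coastal 3, West 3, North 0 (sum 6, leaving 2 seats).
Remainders in descending order: Coastal 0.8191, North 0.6162, West 0.5647.
The surplus seats go to Coastal, North.
North receives 1.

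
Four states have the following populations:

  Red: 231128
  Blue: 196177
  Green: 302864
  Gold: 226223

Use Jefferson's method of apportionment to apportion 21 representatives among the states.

Red=5, Blue=4, Green=7, Gold=5

Standard divisor 956392/21 ≈ 45542.476; standard quotas: Red 5.075, Blue 4.308, Green 6.650, Gold 4.967.
Rounding down gives 5, 4, 6, 4 = 19 seats, so the divisor must be adjusted.
With modified divisor 41300: modified quotas Red 5.596, Blue 4.750, Green 7.333, Gold 5.478.
Rounding down: Red 5, Blue 4, Green 7, Gold 5 (total 21).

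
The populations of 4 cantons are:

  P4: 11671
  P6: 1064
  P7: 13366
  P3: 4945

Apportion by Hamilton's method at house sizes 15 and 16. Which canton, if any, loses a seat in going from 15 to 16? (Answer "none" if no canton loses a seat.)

At 15 seats: P4 6, P6 1, P7 6, P3 2.
At 16 seats: P4 6, P6 0, P7 7, P3 3.
P6 drops from 1 to 0.

P6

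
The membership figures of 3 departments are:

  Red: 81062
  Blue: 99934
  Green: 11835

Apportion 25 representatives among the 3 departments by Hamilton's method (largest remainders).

Total 192831; standard divisor 192831/25 ≈ 7713.24.
Standard quotas: Red 10.5095, Blue 12.9562, Green 1.5344.
Lower quotas: Red 10, Blue 12, Green 1 (sum 23, leaving 2 seats).
Remainders in descending order: Blue 0.9562, Green 0.5344, Red 0.5095.
The surplus seats go to Blue, Green.

Red 10, Blue 13, Green 2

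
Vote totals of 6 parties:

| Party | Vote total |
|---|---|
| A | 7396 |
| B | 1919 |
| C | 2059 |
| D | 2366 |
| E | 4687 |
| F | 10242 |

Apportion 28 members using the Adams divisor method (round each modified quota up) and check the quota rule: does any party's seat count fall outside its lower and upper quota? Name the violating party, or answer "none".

F

Standard quotas: A 7.223, B 1.874, C 2.011, D 2.311, E 4.578, F 10.003.
Adams allocation: A 7, B 2, C 2, D 3, E 5, F 9.
F has quota 10.003 (lower 10, upper 11) but receives 9 — outside the quota interval.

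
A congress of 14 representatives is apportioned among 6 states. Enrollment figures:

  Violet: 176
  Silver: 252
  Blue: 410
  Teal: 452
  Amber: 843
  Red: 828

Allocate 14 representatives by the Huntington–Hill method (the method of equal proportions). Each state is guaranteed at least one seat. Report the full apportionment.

Violet: 1, Silver: 1, Blue: 2, Teal: 2, Amber: 4, Red: 4

With divisor 214: modified quotas Violet 0.822, Silver 1.178, Blue 1.916, Teal 2.112, Amber 3.939, Red 3.869.
Geometric-mean thresholds: Violet (min 1), Silver √(1·2)=1.414, Blue √(1·2)=1.414, Teal √(2·3)=2.449, Amber √(3·4)=3.464, Red √(3·4)=3.464.
Each quota rounded against its threshold gives Violet 1, Silver 1, Blue 2, Teal 2, Amber 4, Red 4 (total 14).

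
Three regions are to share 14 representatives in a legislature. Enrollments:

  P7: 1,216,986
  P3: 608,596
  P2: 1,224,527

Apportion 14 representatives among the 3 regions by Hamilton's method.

P7: 5, P3: 3, P2: 6

Total 3050109; standard divisor 3050109/14 ≈ 217864.929.
Standard quotas: P7 5.5860, P3 2.7935, P2 5.6206.
Lower quotas: P7 5, P3 2, P2 5 (sum 12, leaving 2 seats).
Remainders in descending order: P3 0.7935, P2 0.6206, P7 0.5860.
Largest remainders: P3, P2 receive the extra seats.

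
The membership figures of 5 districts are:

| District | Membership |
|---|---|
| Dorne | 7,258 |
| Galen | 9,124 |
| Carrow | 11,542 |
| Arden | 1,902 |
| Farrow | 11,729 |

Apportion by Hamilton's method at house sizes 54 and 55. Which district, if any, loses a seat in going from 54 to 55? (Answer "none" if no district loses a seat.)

Arden

At 54 seats: Dorne 9, Galen 12, Carrow 15, Arden 3, Farrow 15.
At 55 seats: Dorne 10, Galen 12, Carrow 15, Arden 2, Farrow 16.
Arden drops from 3 to 2.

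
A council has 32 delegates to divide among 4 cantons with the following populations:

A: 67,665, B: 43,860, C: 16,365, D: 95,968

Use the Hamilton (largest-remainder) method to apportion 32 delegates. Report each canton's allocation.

A 10, B 6, C 2, D 14

Total 223858; standard divisor 223858/32 ≈ 6995.562.
Standard quotas: A 9.6726, B 6.2697, C 2.3393, D 13.7184.
Lower quotas: A 9, B 6, C 2, D 13 (sum 30, leaving 2 seats).
Remainders in descending order: D 0.7184, A 0.6726, C 0.3393, B 0.2697.
The surplus seats go to D, A.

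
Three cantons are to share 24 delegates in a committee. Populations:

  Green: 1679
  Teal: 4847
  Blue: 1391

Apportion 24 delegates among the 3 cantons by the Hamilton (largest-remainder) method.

Green=5, Teal=15, Blue=4

The standard divisor is 7917/24 ≈ 329.875.
Standard quotas: Green 5.090, Teal 14.693, Blue 4.217.
Lower quotas: Green 5, Teal 14, Blue 4 (sum 23, leaving 1 seat).
Remainders in descending order: Teal 0.693, Blue 0.217, Green 0.090.
Largest remainder: Teal receives the extra seat.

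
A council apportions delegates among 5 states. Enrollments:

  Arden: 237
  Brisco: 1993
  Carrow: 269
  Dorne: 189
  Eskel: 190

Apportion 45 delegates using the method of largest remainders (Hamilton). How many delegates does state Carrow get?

4

The standard divisor is 2878/45 ≈ 63.956.
Standard quotas: Arden 3.706, Brisco 31.162, Carrow 4.206, Dorne 2.955, Eskel 2.971.
Lower quotas: Arden 3, Brisco 31, Carrow 4, Dorne 2, Eskel 2 (sum 42, leaving 3 seats).
Remainders in descending order: Eskel 0.971, Dorne 0.955, Arden 0.706, Carrow 0.206, Brisco 0.162.
The surplus seats go to Eskel, Dorne, Arden.
Carrow receives 4.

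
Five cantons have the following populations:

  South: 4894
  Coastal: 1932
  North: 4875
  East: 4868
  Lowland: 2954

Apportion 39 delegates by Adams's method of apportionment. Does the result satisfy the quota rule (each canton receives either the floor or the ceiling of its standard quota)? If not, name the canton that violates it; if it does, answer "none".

none

Standard quotas: South 9.776, Coastal 3.859, North 9.739, East 9.725, Lowland 5.901.
Adams allocation: South 10, Coastal 4, North 10, East 9, Lowland 6.
Every allocation lies between the lower and upper quota.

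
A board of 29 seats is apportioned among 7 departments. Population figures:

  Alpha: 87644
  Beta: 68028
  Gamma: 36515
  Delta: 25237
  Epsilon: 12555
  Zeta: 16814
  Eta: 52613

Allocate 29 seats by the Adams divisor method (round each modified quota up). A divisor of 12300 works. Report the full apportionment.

Alpha 8; Beta 6; Gamma 3; Delta 3; Epsilon 2; Zeta 2; Eta 5

With modified divisor 12300: modified quotas Alpha 7.126, Beta 5.531, Gamma 2.969, Delta 2.052, Epsilon 1.021, Zeta 1.367, Eta 4.277.
Rounding up: Alpha 8, Beta 6, Gamma 3, Delta 3, Epsilon 2, Zeta 2, Eta 5 (total 29).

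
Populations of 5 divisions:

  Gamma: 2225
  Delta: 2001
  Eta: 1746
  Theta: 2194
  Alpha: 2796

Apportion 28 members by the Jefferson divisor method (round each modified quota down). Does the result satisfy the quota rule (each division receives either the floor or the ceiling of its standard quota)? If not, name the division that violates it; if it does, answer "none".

none

Standard quotas: Gamma 5.683, Delta 5.111, Eta 4.460, Theta 5.604, Alpha 7.142.
Jefferson allocation: Gamma 6, Delta 5, Eta 4, Theta 6, Alpha 7.
Every allocation lies between the lower and upper quota.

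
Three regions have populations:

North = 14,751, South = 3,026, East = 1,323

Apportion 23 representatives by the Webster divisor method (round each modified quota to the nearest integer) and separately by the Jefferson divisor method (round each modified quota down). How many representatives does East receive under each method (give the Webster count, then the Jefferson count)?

Webster: North 17, South 4, East 2.
Jefferson: North 19, South 3, East 1.
East gets 2 under Webster and 1 under Jefferson.

2 and 1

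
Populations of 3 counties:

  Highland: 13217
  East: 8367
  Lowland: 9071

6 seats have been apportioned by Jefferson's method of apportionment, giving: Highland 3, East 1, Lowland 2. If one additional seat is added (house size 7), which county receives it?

Priority for the next seat is population ÷ (current seats + 1).
Priorities: Highland 3304.250, East 4183.500, Lowland 3023.667.
Highest priority: East.

East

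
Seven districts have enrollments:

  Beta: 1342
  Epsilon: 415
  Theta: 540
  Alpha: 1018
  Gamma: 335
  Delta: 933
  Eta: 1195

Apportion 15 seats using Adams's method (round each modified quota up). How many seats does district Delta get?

Standard divisor 5778/15 ≈ 385.2; standard quotas: Beta 3.484, Epsilon 1.077, Theta 1.402, Alpha 2.643, Gamma 0.870, Delta 2.422, Eta 3.102.
Rounding up gives 4, 2, 2, 3, 1, 3, 4 = 19 seats, so the divisor must be adjusted.
With modified divisor 500: modified quotas Beta 2.684, Epsilon 0.830, Theta 1.080, Alpha 2.036, Gamma 0.670, Delta 1.866, Eta 2.390.
Rounding up: Beta 3, Epsilon 1, Theta 2, Alpha 3, Gamma 1, Delta 2, Eta 3 (total 15).
Delta receives 2.

2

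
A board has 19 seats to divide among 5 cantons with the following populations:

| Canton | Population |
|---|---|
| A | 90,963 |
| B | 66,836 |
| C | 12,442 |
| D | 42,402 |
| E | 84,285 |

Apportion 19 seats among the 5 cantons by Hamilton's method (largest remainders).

Total 296928; standard divisor 296928/19 ≈ 15627.789.
Standard quotas: A 5.8206, B 4.2767, C 0.7961, D 2.7132, E 5.3933.
Lower quotas: A 5, B 4, C 0, D 2, E 5 (sum 16, leaving 3 seats).
Remainders in descending order: A 0.8206, C 0.7961, D 0.7132, E 0.3933, B 0.2767.
The surplus seats go to A, C, D.

A 6, B 4, C 1, D 3, E 5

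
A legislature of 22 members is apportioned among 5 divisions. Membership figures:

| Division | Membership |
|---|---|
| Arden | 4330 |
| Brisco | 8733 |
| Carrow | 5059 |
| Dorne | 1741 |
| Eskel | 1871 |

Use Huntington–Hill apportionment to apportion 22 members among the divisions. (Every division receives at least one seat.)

With divisor 999: modified quotas Arden 4.334, Brisco 8.742, Carrow 5.064, Dorne 1.743, Eskel 1.873.
Geometric-mean thresholds: Arden √(4·5)=4.472, Brisco √(8·9)=8.485, Carrow √(5·6)=5.477, Dorne √(1·2)=1.414, Eskel √(1·2)=1.414.
Each quota rounded against its threshold gives Arden 4, Brisco 9, Carrow 5, Dorne 2, Eskel 2 (total 22).

Arden 4, Brisco 9, Carrow 5, Dorne 2, Eskel 2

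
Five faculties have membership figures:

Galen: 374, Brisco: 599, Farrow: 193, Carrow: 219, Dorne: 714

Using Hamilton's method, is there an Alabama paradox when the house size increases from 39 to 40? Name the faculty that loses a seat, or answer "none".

At 39 seats: Galen 7, Brisco 11, Farrow 4, Carrow 4, Dorne 13.
At 40 seats: Galen 7, Brisco 11, Farrow 4, Carrow 4, Dorne 14.
No faculty's allocation decreased.

none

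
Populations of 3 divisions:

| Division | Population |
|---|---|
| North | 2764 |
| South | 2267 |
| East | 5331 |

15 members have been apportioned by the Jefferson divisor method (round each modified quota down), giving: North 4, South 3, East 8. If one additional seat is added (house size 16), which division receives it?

East

Priority for the next seat is population ÷ (current seats + 1).
Priorities: North 552.800, South 566.750, East 592.333.
Highest priority: East.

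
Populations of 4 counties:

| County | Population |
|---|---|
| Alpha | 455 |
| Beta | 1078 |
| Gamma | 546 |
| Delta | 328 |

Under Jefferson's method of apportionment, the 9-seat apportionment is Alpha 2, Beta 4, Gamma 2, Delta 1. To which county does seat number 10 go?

Beta

Priority for the next seat is population ÷ (current seats + 1).
Priorities: Alpha 151.667, Beta 215.600, Gamma 182.000, Delta 164.000.
Highest priority: Beta.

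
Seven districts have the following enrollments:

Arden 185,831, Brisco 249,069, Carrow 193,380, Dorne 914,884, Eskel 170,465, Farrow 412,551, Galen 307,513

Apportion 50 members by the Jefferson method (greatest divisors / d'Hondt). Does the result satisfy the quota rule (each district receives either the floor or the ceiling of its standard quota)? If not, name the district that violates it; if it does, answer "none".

Standard quotas: Arden 3.818, Brisco 5.117, Carrow 3.973, Dorne 18.796, Eskel 3.502, Farrow 8.476, Galen 6.318.
Jefferson allocation: Arden 4, Brisco 5, Carrow 4, Dorne 19, Eskel 3, Farrow 9, Galen 6.
Every allocation lies between the lower and upper quota.

none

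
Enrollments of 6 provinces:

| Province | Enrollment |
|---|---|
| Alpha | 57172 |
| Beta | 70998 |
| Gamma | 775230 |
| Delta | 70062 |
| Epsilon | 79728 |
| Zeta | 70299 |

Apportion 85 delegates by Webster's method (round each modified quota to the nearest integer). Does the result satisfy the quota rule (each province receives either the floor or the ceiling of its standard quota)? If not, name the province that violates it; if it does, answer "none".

Gamma

Standard quotas: Alpha 4.325, Beta 5.372, Gamma 58.652, Delta 5.301, Epsilon 6.032, Zeta 5.319.
Webster allocation: Alpha 4, Beta 5, Gamma 60, Delta 5, Epsilon 6, Zeta 5.
Gamma has quota 58.652 (lower 58, upper 59) but receives 60 — outside the quota interval.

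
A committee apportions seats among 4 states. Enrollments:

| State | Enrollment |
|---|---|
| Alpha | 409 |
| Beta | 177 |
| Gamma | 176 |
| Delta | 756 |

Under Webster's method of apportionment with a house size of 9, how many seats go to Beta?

Standard divisor 1518/9 ≈ 168.667; standard quotas: Alpha 2.425, Beta 1.049, Gamma 1.043, Delta 4.482.
Rounding to the nearest integer gives 2, 1, 1, 4 = 8 seats, so the divisor must be adjusted.
With modified divisor 166: modified quotas Alpha 2.464, Beta 1.066, Gamma 1.060, Delta 4.554.
Rounding to the nearest integer: Alpha 2, Beta 1, Gamma 1, Delta 5 (total 9).
Beta receives 1.

1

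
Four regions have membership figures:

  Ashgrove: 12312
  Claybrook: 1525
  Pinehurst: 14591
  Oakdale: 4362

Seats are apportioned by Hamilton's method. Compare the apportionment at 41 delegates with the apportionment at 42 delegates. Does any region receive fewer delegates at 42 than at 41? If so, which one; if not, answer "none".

Oakdale

At 41 seats: Ashgrove 15, Claybrook 2, Pinehurst 18, Oakdale 6.
At 42 seats: Ashgrove 16, Claybrook 2, Pinehurst 19, Oakdale 5.
Oakdale drops from 6 to 5.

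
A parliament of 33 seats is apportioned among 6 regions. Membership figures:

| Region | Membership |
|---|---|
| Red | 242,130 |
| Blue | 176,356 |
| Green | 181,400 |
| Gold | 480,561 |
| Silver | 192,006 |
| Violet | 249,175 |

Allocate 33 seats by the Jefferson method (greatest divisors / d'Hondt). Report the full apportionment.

Red 5; Blue 4; Green 4; Gold 11; Silver 4; Violet 5

Standard divisor 1521628/33 ≈ 46109.939; standard quotas: Red 5.251, Blue 3.825, Green 3.934, Gold 10.422, Silver 4.164, Violet 5.404.
Rounding down gives 5, 3, 3, 10, 4, 5 = 30 seats, so the divisor must be adjusted.
With modified divisor 42600: modified quotas Red 5.684, Blue 4.140, Green 4.258, Gold 11.281, Silver 4.507, Violet 5.849.
Rounding down: Red 5, Blue 4, Green 4, Gold 11, Silver 4, Violet 5 (total 33).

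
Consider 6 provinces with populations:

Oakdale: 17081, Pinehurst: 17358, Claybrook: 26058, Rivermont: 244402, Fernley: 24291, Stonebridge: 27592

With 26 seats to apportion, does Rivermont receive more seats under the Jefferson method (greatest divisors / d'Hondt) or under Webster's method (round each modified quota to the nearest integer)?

Jefferson

Jefferson: Oakdale 1, Pinehurst 1, Claybrook 2, Rivermont 19, Fernley 1, Stonebridge 2.
Webster: Oakdale 1, Pinehurst 1, Claybrook 2, Rivermont 18, Fernley 2, Stonebridge 2.
Rivermont gets 19 under Jefferson and 18 under Webster.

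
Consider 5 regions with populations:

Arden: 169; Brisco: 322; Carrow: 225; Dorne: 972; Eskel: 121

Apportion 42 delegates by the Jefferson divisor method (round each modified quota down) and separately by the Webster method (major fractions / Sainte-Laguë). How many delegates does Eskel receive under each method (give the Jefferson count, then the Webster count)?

2 and 3

Jefferson: Arden 4, Brisco 7, Carrow 5, Dorne 24, Eskel 2.
Webster: Arden 4, Brisco 7, Carrow 5, Dorne 23, Eskel 3.
Eskel gets 2 under Jefferson and 3 under Webster.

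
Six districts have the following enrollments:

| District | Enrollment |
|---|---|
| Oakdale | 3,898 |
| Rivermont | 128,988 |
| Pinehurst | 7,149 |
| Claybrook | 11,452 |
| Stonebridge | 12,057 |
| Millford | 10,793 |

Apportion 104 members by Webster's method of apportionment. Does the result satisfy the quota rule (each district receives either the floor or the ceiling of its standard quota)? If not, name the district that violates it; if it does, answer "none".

Rivermont

Standard quotas: Oakdale 2.325, Rivermont 76.947, Pinehurst 4.265, Claybrook 6.832, Stonebridge 7.193, Millford 6.439.
Webster allocation: Oakdale 2, Rivermont 78, Pinehurst 4, Claybrook 7, Stonebridge 7, Millford 6.
Rivermont has quota 76.947 (lower 76, upper 77) but receives 78 — outside the quota interval.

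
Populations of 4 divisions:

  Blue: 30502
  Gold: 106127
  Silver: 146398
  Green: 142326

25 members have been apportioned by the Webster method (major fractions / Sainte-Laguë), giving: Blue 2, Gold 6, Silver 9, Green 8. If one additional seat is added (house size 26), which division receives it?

Green

Priority for the next seat is population ÷ (current seats + 0.5).
Priorities: Blue 12200.800, Gold 16327.231, Silver 15410.316, Green 16744.235.
Highest priority: Green.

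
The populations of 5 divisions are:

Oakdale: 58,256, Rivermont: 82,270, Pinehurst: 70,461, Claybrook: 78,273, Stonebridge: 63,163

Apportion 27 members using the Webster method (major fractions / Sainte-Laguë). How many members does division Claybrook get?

6

Standard divisor 352423/27 ≈ 13052.704; standard quotas: Oakdale 4.463, Rivermont 6.303, Pinehurst 5.398, Claybrook 5.997, Stonebridge 4.839.
Rounding to the nearest integer gives 4, 6, 5, 6, 5 = 26 seats, so the divisor must be adjusted.
With modified divisor 12880: modified quotas Oakdale 4.523, Rivermont 6.387, Pinehurst 5.471, Claybrook 6.077, Stonebridge 4.904.
Rounding to the nearest integer: Oakdale 5, Rivermont 6, Pinehurst 5, Claybrook 6, Stonebridge 5 (total 27).
Claybrook receives 6.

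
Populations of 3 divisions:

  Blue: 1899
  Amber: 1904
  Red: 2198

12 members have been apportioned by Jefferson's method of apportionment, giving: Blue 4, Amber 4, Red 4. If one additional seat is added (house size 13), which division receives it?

Red

Priority for the next seat is population ÷ (current seats + 1).
Priorities: Blue 379.800, Amber 380.800, Red 439.600.
Highest priority: Red.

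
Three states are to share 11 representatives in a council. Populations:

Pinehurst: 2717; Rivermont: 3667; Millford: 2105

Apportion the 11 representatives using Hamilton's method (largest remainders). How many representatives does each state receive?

The standard divisor is 8489/11 ≈ 771.727.
Standard quotas: Pinehurst 3.521, Rivermont 4.752, Millford 2.728.
Lower quotas: Pinehurst 3, Rivermont 4, Millford 2 (sum 9, leaving 2 seats).
Remainders in descending order: Rivermont 0.752, Millford 0.728, Pinehurst 0.521.
Largest remainders: Rivermont, Millford receive the extra seats.

Pinehurst=3, Rivermont=5, Millford=3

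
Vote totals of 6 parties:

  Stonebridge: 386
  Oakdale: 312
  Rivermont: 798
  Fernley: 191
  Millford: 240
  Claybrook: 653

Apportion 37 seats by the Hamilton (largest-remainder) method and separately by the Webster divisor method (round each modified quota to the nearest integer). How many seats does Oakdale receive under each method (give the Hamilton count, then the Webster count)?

Hamilton: Stonebridge 6, Oakdale 5, Rivermont 11, Fernley 3, Millford 3, Claybrook 9.
Webster: Stonebridge 6, Oakdale 4, Rivermont 12, Fernley 3, Millford 3, Claybrook 9.
Oakdale gets 5 under Hamilton and 4 under Webster.

5 and 4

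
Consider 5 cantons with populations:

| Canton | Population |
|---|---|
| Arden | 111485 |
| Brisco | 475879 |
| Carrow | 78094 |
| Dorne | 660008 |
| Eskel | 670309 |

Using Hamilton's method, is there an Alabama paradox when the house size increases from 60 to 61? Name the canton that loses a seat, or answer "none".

At 60 seats: Arden 4, Brisco 14, Carrow 2, Dorne 20, Eskel 20.
At 61 seats: Arden 3, Brisco 15, Carrow 2, Dorne 20, Eskel 21.
Arden drops from 4 to 3.

Arden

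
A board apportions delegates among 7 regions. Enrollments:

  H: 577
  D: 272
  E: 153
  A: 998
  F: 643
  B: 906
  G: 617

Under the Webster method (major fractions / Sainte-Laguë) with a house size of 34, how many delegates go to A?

8

Standard divisor 4166/34 ≈ 122.529; standard quotas: H 4.709, D 2.220, E 1.249, A 8.145, F 5.248, B 7.394, G 5.036.
Rounding to the nearest integer gives 5, 2, 1, 8, 5, 7, 5 = 33 seats, so the divisor must be adjusted.
With modified divisor 120: modified quotas H 4.808, D 2.267, E 1.275, A 8.317, F 5.358, B 7.550, G 5.142.
Rounding to the nearest integer: H 5, D 2, E 1, A 8, F 5, B 8, G 5 (total 34).
A receives 8.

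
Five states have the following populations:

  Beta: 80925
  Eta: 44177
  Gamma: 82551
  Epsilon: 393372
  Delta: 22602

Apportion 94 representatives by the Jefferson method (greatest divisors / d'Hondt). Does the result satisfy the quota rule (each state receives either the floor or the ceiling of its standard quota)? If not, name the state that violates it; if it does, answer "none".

Epsilon

Standard quotas: Beta 12.198, Eta 6.659, Gamma 12.443, Epsilon 59.293, Delta 3.407.
Jefferson allocation: Beta 12, Eta 6, Gamma 12, Epsilon 61, Delta 3.
Epsilon has quota 59.293 (lower 59, upper 60) but receives 61 — outside the quota interval.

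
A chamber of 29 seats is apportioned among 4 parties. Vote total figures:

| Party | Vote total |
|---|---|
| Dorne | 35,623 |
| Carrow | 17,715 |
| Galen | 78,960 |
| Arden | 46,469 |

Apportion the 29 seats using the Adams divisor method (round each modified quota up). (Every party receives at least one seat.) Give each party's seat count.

Standard divisor 178767/29 ≈ 6164.379; standard quotas: Dorne 5.779, Carrow 2.874, Galen 12.809, Arden 7.538.
Rounding up gives 6, 3, 13, 8 = 30 seats, so the divisor must be adjusted.
With modified divisor 6600: modified quotas Dorne 5.397, Carrow 2.684, Galen 11.964, Arden 7.041.
Rounding up: Dorne 6, Carrow 3, Galen 12, Arden 8 (total 29).

Dorne 6, Carrow 3, Galen 12, Arden 8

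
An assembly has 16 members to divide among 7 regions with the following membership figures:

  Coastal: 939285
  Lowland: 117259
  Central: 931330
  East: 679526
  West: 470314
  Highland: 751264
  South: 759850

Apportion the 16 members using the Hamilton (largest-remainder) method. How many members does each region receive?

Standard divisor: 4648828 ÷ 16 ≈ 290551.75.
Standard quotas: Coastal 3.2328, Lowland 0.4036, Central 3.2054, East 2.3387, West 1.6187, Highland 2.5856, South 2.6152.
Lower quotas: Coastal 3, Lowland 0, Central 3, East 2, West 1, Highland 2, South 2 (sum 13, leaving 3 seats).
Remainders in descending order: West 0.6187, South 0.6152, Highland 0.5856, Lowland 0.4036, East 0.3387, Coastal 0.2328, Central 0.2054.
Largest remainders: West, South, Highland receive the extra seats.

Coastal 3, Lowland 0, Central 3, East 2, West 2, Highland 3, South 3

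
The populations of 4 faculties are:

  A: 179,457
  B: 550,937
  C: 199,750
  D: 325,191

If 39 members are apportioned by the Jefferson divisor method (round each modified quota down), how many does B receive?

18

Standard divisor 1255335/39 ≈ 32188.077; standard quotas: A 5.575, B 17.116, C 6.206, D 10.103.
Rounding down gives 5, 17, 6, 10 = 38 seats, so the divisor must be adjusted.
With modified divisor 30300: modified quotas A 5.923, B 18.183, C 6.592, D 10.732.
Rounding down: A 5, B 18, C 6, D 10 (total 39).
B receives 18.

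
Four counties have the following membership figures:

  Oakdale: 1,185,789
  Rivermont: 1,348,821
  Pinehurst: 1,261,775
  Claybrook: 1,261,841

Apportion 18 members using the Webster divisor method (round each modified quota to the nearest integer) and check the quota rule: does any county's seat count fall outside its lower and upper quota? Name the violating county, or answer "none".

none

Standard quotas: Oakdale 4.220, Rivermont 4.800, Pinehurst 4.490, Claybrook 4.490.
Webster allocation: Oakdale 4, Rivermont 5, Pinehurst 4, Claybrook 5.
Every allocation lies between the lower and upper quota.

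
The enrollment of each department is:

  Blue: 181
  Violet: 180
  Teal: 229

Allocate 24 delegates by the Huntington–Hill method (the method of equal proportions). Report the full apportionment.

Blue 8, Violet 7, Teal 9

With divisor 24.16: modified quotas Blue 7.492, Violet 7.450, Teal 9.478.
Geometric-mean thresholds: Blue √(7·8)=7.483, Violet √(7·8)=7.483, Teal √(9·10)=9.487.
Each quota rounded against its threshold gives Blue 8, Violet 7, Teal 9 (total 24).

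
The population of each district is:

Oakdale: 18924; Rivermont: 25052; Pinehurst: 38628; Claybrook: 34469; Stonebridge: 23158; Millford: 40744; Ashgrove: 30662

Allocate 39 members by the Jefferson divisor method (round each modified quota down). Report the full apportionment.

Oakdale: 3, Rivermont: 5, Pinehurst: 7, Claybrook: 6, Stonebridge: 4, Millford: 8, Ashgrove: 6

Standard divisor 211637/39 ≈ 5426.59; standard quotas: Oakdale 3.487, Rivermont 4.617, Pinehurst 7.118, Claybrook 6.352, Stonebridge 4.268, Millford 7.508, Ashgrove 5.650.
Rounding down gives 3, 4, 7, 6, 4, 7, 5 = 36 seats, so the divisor must be adjusted.
With modified divisor 4970: modified quotas Oakdale 3.808, Rivermont 5.041, Pinehurst 7.772, Claybrook 6.935, Stonebridge 4.660, Millford 8.198, Ashgrove 6.169.
Rounding down: Oakdale 3, Rivermont 5, Pinehurst 7, Claybrook 6, Stonebridge 4, Millford 8, Ashgrove 6 (total 39).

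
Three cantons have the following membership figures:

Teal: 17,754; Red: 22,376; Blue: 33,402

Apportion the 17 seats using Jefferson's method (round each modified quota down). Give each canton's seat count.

Standard divisor 73532/17 ≈ 4325.412; standard quotas: Teal 4.105, Red 5.173, Blue 7.722.
Rounding down gives 4, 5, 7 = 16 seats, so the divisor must be adjusted.
With modified divisor 4000: modified quotas Teal 4.439, Red 5.594, Blue 8.351.
Rounding down: Teal 4, Red 5, Blue 8 (total 17).

Teal 4, Red 5, Blue 8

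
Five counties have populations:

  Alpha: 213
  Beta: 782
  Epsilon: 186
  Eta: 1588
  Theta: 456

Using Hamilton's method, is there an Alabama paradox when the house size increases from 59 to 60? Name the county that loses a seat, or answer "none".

At 59 seats: Alpha 4, Beta 14, Epsilon 4, Eta 29, Theta 8.
At 60 seats: Alpha 4, Beta 15, Epsilon 3, Eta 30, Theta 8.
Epsilon drops from 4 to 3.

Epsilon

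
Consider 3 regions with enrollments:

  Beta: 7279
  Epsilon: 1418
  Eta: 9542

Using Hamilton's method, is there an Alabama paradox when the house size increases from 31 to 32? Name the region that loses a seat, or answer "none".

At 31 seats: Beta 12, Epsilon 3, Eta 16.
At 32 seats: Beta 13, Epsilon 2, Eta 17.
Epsilon drops from 3 to 2.

Epsilon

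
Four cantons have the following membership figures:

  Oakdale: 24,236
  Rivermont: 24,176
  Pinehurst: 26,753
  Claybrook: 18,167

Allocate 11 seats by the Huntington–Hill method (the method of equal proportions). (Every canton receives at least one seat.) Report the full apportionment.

Oakdale=3, Rivermont=3, Pinehurst=3, Claybrook=2

With divisor 8796: modified quotas Oakdale 2.755, Rivermont 2.749, Pinehurst 3.041, Claybrook 2.065.
Geometric-mean thresholds: Oakdale √(2·3)=2.449, Rivermont √(2·3)=2.449, Pinehurst √(3·4)=3.464, Claybrook √(2·3)=2.449.
Each quota rounded against its threshold gives Oakdale 3, Rivermont 3, Pinehurst 3, Claybrook 2 (total 11).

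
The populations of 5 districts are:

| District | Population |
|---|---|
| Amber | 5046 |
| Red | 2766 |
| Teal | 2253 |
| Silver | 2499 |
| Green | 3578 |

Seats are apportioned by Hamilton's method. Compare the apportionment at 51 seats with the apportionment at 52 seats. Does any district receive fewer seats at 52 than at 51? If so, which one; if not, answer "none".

At 51 seats: Amber 16, Red 9, Teal 7, Silver 8, Green 11.
At 52 seats: Amber 16, Red 9, Teal 7, Silver 8, Green 12.
No district's allocation decreased.

none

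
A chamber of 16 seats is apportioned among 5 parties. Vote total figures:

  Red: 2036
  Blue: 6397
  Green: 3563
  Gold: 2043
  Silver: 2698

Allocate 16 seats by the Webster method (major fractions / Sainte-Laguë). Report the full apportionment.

Standard divisor 16737/16 ≈ 1046.062; standard quotas: Red 1.946, Blue 6.115, Green 3.406, Gold 1.953, Silver 2.579.
Rounding to the nearest integer gives Red 2, Blue 6, Green 3, Gold 2, Silver 3 — total 16, matching the house size, so no adjustment is needed.

Red 2, Blue 6, Green 3, Gold 2, Silver 3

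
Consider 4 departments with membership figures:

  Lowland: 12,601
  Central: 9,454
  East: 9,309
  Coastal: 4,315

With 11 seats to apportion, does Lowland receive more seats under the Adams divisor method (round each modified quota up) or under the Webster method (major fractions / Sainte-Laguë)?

Adams: Lowland 3, Central 3, East 3, Coastal 2.
Webster: Lowland 4, Central 3, East 3, Coastal 1.
Lowland gets 3 under Adams and 4 under Webster.

Webster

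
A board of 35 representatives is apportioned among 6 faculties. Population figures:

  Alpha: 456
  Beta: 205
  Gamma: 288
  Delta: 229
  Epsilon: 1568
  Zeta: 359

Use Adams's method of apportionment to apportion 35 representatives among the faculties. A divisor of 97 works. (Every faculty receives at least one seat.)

Alpha: 5; Beta: 3; Gamma: 3; Delta: 3; Epsilon: 17; Zeta: 4

With modified divisor 97: modified quotas Alpha 4.701, Beta 2.113, Gamma 2.969, Delta 2.361, Epsilon 16.165, Zeta 3.701.
Rounding up: Alpha 5, Beta 3, Gamma 3, Delta 3, Epsilon 17, Zeta 4 (total 35).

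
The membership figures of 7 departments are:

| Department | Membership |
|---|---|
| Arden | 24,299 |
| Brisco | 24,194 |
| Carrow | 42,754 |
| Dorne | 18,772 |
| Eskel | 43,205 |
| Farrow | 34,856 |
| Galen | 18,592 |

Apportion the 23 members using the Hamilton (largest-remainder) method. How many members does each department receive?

The standard divisor is 206672/23 ≈ 8985.739.
Standard quotas: Arden 2.7042, Brisco 2.6925, Carrow 4.7580, Dorne 2.0891, Eskel 4.8082, Farrow 3.8790, Galen 2.0691.
Lower quotas: Arden 2, Brisco 2, Carrow 4, Dorne 2, Eskel 4, Farrow 3, Galen 2 (sum 19, leaving 4 seats).
Remainders in descending order: Farrow 0.8790, Eskel 0.8082, Carrow 0.7580, Arden 0.7042, Brisco 0.6925, Dorne 0.0891, Galen 0.0691.
The surplus seats go to Farrow, Eskel, Carrow, Arden.

Arden 3, Brisco 2, Carrow 5, Dorne 2, Eskel 5, Farrow 4, Galen 2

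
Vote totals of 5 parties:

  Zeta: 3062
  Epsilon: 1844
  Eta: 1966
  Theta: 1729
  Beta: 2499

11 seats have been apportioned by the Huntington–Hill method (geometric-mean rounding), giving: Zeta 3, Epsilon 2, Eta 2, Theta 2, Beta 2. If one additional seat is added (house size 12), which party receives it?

Beta

Priority for the next seat is population ÷ (√(s·(s+1))).
Priorities: Zeta 883.923, Epsilon 752.810, Eta 802.616, Theta 705.861, Beta 1020.212.
Highest priority: Beta.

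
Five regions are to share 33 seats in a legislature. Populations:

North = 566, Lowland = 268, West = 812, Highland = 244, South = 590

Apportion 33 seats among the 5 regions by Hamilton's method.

The standard divisor is 2480/33 ≈ 75.152.
Standard quotas: North 7.531, Lowland 3.566, West 10.805, Highland 3.247, South 7.851.
Lower quotas: North 7, Lowland 3, West 10, Highland 3, South 7 (sum 30, leaving 3 seats).
Remainders in descending order: South 0.851, West 0.805, Lowland 0.566, North 0.531, Highland 0.247.
The surplus seats go to South, West, Lowland.

North: 7, Lowland: 4, West: 11, Highland: 3, South: 8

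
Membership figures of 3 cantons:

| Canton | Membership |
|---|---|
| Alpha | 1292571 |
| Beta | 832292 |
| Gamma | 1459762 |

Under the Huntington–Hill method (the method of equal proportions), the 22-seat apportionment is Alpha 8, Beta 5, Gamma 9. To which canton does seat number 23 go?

Gamma

Priority for the next seat is population ÷ (√(s·(s+1))).
Priorities: Alpha 152330.953, Beta 151955.034, Gamma 153872.425.
Highest priority: Gamma.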